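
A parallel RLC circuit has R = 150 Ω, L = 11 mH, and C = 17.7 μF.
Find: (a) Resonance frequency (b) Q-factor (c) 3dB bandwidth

Step 1 — Resonance: ω₀ = 1/√(LC) = 1/√(0.011·1.77e-05) = 2266 rad/s.
Step 2 — f₀ = ω₀/(2π) = 360.7 Hz.
Step 3 — Parallel Q: Q = R/(ω₀L) = 150/(2266·0.011) = 6.017.
Step 4 — Bandwidth: Δω = ω₀/Q = 376.6 rad/s; BW = Δω/(2π) = 59.95 Hz.

(a) f₀ = 360.7 Hz  (b) Q = 6.017  (c) BW = 59.95 Hz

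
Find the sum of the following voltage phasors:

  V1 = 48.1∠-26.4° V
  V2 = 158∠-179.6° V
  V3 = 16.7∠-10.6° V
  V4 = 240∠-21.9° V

Step 1 — Convert each phasor to rectangular form:
  V1 = 48.1·(cos(-26.4°) + j·sin(-26.4°)) = 43.08 - j21.39 V
  V2 = 158·(cos(-179.6°) + j·sin(-179.6°)) = -158 - j1.103 V
  V3 = 16.7·(cos(-10.6°) + j·sin(-10.6°)) = 16.42 - j3.072 V
  V4 = 240·(cos(-21.9°) + j·sin(-21.9°)) = 222.7 - j89.52 V
Step 2 — Sum components: V_total = 124.2 - j115.1 V.
Step 3 — Convert to polar: |V_total| = 169.3 V, ∠V_total = -42.8°.

V_total = 169.3∠-42.8° V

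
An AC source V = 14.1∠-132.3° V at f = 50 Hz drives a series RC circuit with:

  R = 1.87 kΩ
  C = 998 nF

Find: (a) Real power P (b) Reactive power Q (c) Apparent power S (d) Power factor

Step 1 — Angular frequency: ω = 2π·f = 2π·50 = 314.2 rad/s.
Step 2 — Component impedances:
  R: Z = R = 1870 Ω
  C: Z = 1/(jωC) = -j/(ω·C) = 0 - j3189 Ω
Step 3 — Series combination: Z_total = R + C = 1870 - j3189 Ω = 3697∠-59.6° Ω.
Step 4 — Source phasor: V = 14.1∠-132.3° V = -9.489 - j10.43 V.
Step 5 — Current: I = V / Z = 0.001135 - j0.003641 A = 0.003814∠-72.7° A.
Step 6 — Complex power: S = V·I* = 0.0272 - j0.04639 VA.
Step 7 — Real power: P = Re(S) = 0.0272 W.
Step 8 — Reactive power: Q = Im(S) = -0.04639 VAR.
Step 9 — Apparent power: |S| = 0.05377 VA.
Step 10 — Power factor: PF = P/|S| = 0.5058 (leading).

(a) P = 0.0272 W  (b) Q = -0.04639 VAR  (c) S = 0.05377 VA  (d) PF = 0.5058 (leading)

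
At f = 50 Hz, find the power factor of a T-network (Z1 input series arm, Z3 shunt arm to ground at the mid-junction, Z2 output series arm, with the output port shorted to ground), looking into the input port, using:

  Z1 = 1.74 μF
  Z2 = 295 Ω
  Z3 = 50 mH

Step 1 — Angular frequency: ω = 2π·f = 2π·50 = 314.2 rad/s.
Step 2 — Component impedances:
  Z1: Z = 1/(jωC) = -j/(ω·C) = 0 - j1829 Ω
  Z2: Z = R = 295 Ω
  Z3: Z = jωL = j·314.2·0.05 = 0 + j15.71 Ω
Step 3 — With the output port shorted to ground, the output series arm Z2 runs from the junction to ground; the shunt arm Z3 also runs from the junction to ground. They appear in parallel: Z3 || Z2 = 0.834 + j15.66 Ω.
Step 4 — Series with input arm Z1: Z_in = Z1 + (Z3 || Z2) = 0.834 - j1814 Ω = 1814∠-90.0° Ω.
Step 5 — Power factor: PF = cos(φ) = Re(Z)/|Z| = 0.83404/1813.7 = 0.0004599.
Step 6 — Type: Im(Z) = -1814 ⇒ leading (phase φ = -90.0°).

PF = 0.0004599 (leading, φ = -90.0°)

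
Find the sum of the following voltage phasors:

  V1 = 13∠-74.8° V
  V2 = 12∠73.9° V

Step 1 — Convert each phasor to rectangular form:
  V1 = 13·(cos(-74.8°) + j·sin(-74.8°)) = 3.408 - j12.55 V
  V2 = 12·(cos(73.9°) + j·sin(73.9°)) = 3.328 + j11.53 V
Step 2 — Sum components: V_total = 6.736 - j1.016 V.
Step 3 — Convert to polar: |V_total| = 6.812 V, ∠V_total = -8.6°.

V_total = 6.812∠-8.6° V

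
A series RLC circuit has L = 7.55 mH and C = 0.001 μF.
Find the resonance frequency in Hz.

Step 1 — Resonance condition Im(Z)=0 gives ω₀ = 1/√(LC).
Step 2 — ω₀ = 1/√(0.00755·1e-09) = 3.639e+05 rad/s.
Step 3 — f₀ = ω₀/(2π) = 5.792e+04 Hz.

f₀ = 5.792e+04 Hz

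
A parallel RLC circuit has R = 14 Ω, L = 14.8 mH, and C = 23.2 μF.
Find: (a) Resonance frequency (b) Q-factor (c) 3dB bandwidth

Step 1 — Resonance: ω₀ = 1/√(LC) = 1/√(0.0148·2.32e-05) = 1707 rad/s.
Step 2 — f₀ = ω₀/(2π) = 271.6 Hz.
Step 3 — Parallel Q: Q = R/(ω₀L) = 14/(1707·0.0148) = 0.5543.
Step 4 — Bandwidth: Δω = ω₀/Q = 3079 rad/s; BW = Δω/(2π) = 490 Hz.

(a) f₀ = 271.6 Hz  (b) Q = 0.5543  (c) BW = 490 Hz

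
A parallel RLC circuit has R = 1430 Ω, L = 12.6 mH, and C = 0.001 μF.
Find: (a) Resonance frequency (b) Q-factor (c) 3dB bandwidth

Step 1 — Resonance: ω₀ = 1/√(LC) = 1/√(0.0126·1e-09) = 2.817e+05 rad/s.
Step 2 — f₀ = ω₀/(2π) = 4.484e+04 Hz.
Step 3 — Parallel Q: Q = R/(ω₀L) = 1430/(2.817e+05·0.0126) = 0.4029.
Step 4 — Bandwidth: Δω = ω₀/Q = 6.993e+05 rad/s; BW = Δω/(2π) = 1.113e+05 Hz.

(a) f₀ = 4.484e+04 Hz  (b) Q = 0.4029  (c) BW = 1.113e+05 Hz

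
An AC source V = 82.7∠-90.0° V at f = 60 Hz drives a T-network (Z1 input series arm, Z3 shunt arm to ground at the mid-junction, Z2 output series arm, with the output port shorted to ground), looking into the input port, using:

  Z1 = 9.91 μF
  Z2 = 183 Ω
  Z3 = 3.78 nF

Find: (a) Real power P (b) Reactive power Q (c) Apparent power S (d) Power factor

Step 1 — Angular frequency: ω = 2π·f = 2π·60 = 377 rad/s.
Step 2 — Component impedances:
  Z1: Z = 1/(jωC) = -j/(ω·C) = 0 - j267.7 Ω
  Z2: Z = R = 183 Ω
  Z3: Z = 1/(jωC) = -j/(ω·C) = 0 - j7.017e+05 Ω
Step 3 — With the output port shorted to ground, the output series arm Z2 runs from the junction to ground; the shunt arm Z3 also runs from the junction to ground. They appear in parallel: Z3 || Z2 = 183 - j0.04772 Ω.
Step 4 — Series with input arm Z1: Z_in = Z1 + (Z3 || Z2) = 183 - j267.7 Ω = 324.3∠-55.6° Ω.
Step 5 — Source phasor: V = 82.7∠-90.0° V = 0 - j82.7 V.
Step 6 — Current: I = V / Z = 0.2105 - j0.1439 A = 0.255∠-34.4° A.
Step 7 — Complex power: S = V·I* = 11.9 - j17.41 VA.
Step 8 — Real power: P = Re(S) = 11.9 W.
Step 9 — Reactive power: Q = Im(S) = -17.41 VAR.
Step 10 — Apparent power: |S| = 21.09 VA.
Step 11 — Power factor: PF = P/|S| = 0.5643 (leading).

(a) P = 11.9 W  (b) Q = -17.41 VAR  (c) S = 21.09 VA  (d) PF = 0.5643 (leading)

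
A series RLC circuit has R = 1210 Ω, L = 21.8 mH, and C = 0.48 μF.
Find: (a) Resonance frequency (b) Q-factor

Step 1 — Resonance condition Im(Z)=0 gives ω₀ = 1/√(LC).
Step 2 — ω₀ = 1/√(0.0218·4.8e-07) = 9776 rad/s.
Step 3 — f₀ = ω₀/(2π) = 1556 Hz.
Step 4 — Series Q: Q = ω₀L/R = 9776·0.0218/1210 = 0.1761.

(a) f₀ = 1556 Hz  (b) Q = 0.1761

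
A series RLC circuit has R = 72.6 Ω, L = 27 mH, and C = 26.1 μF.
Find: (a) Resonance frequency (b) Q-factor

Step 1 — Resonance condition Im(Z)=0 gives ω₀ = 1/√(LC).
Step 2 — ω₀ = 1/√(0.027·2.61e-05) = 1191 rad/s.
Step 3 — f₀ = ω₀/(2π) = 189.6 Hz.
Step 4 — Series Q: Q = ω₀L/R = 1191·0.027/72.6 = 0.443.

(a) f₀ = 189.6 Hz  (b) Q = 0.443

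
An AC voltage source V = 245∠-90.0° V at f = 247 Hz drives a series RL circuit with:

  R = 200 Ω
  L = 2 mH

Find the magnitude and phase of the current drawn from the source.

Step 1 — Angular frequency: ω = 2π·f = 2π·247 = 1552 rad/s.
Step 2 — Component impedances:
  R: Z = R = 200 Ω
  L: Z = jωL = j·1552·0.002 = 0 + j3.104 Ω
Step 3 — Series combination: Z_total = R + L = 200 + j3.104 Ω = 200∠0.9° Ω.
Step 4 — Source phasor: V = 245∠-90.0° V = 0 - j245 V.
Step 5 — Ohm's law: I = V / Z_total = (0 - j245) / (200 + j3.104) = -0.01901 - j1.225 A.
Step 6 — Convert to polar: |I| = 1.225 A, ∠I = -90.9°.

I = 1.225∠-90.9° A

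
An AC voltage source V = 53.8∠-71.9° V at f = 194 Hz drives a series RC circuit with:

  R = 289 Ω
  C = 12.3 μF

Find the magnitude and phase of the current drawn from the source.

Step 1 — Angular frequency: ω = 2π·f = 2π·194 = 1219 rad/s.
Step 2 — Component impedances:
  R: Z = R = 289 Ω
  C: Z = 1/(jωC) = -j/(ω·C) = 0 - j66.7 Ω
Step 3 — Series combination: Z_total = R + C = 289 - j66.7 Ω = 296.6∠-13.0° Ω.
Step 4 — Source phasor: V = 53.8∠-71.9° V = 16.71 - j51.14 V.
Step 5 — Ohm's law: I = V / Z_total = (16.71 - j51.14) / (289 - j66.7) = 0.09368 - j0.1553 A.
Step 6 — Convert to polar: |I| = 0.1814 A, ∠I = -58.9°.

I = 0.1814∠-58.9° A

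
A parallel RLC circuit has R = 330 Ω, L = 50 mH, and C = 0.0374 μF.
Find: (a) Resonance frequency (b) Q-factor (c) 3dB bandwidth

Step 1 — Resonance: ω₀ = 1/√(LC) = 1/√(0.05·3.74e-08) = 2.312e+04 rad/s.
Step 2 — f₀ = ω₀/(2π) = 3680 Hz.
Step 3 — Parallel Q: Q = R/(ω₀L) = 330/(2.312e+04·0.05) = 0.2854.
Step 4 — Bandwidth: Δω = ω₀/Q = 8.102e+04 rad/s; BW = Δω/(2π) = 1.29e+04 Hz.

(a) f₀ = 3680 Hz  (b) Q = 0.2854  (c) BW = 1.29e+04 Hz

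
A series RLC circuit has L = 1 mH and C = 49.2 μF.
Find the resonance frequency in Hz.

Step 1 — Resonance condition Im(Z)=0 gives ω₀ = 1/√(LC).
Step 2 — ω₀ = 1/√(0.001·4.92e-05) = 4508 rad/s.
Step 3 — f₀ = ω₀/(2π) = 717.5 Hz.

f₀ = 717.5 Hz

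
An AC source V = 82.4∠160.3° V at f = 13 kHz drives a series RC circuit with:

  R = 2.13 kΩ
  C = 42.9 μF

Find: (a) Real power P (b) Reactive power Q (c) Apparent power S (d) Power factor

Step 1 — Angular frequency: ω = 2π·f = 2π·1.3e+04 = 8.168e+04 rad/s.
Step 2 — Component impedances:
  R: Z = R = 2130 Ω
  C: Z = 1/(jωC) = -j/(ω·C) = 0 - j0.2854 Ω
Step 3 — Series combination: Z_total = R + C = 2130 - j0.2854 Ω = 2130∠-0.0° Ω.
Step 4 — Source phasor: V = 82.4∠160.3° V = -77.58 + j27.78 V.
Step 5 — Current: I = V / Z = -0.03642 + j0.01304 A = 0.03869∠160.3° A.
Step 6 — Complex power: S = V·I* = 3.188 - j0.0004271 VA.
Step 7 — Real power: P = Re(S) = 3.188 W.
Step 8 — Reactive power: Q = Im(S) = -0.0004271 VAR.
Step 9 — Apparent power: |S| = 3.188 VA.
Step 10 — Power factor: PF = P/|S| = 1 (leading).

(a) P = 3.188 W  (b) Q = -0.0004271 VAR  (c) S = 3.188 VA  (d) PF = 1 (leading)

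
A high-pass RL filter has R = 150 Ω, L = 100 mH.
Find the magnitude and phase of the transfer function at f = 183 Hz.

Step 1 — Angular frequency: ω = 2π·183 = 1150 rad/s.
Step 2 — Transfer function: H(jω) = jωL/(R + jωL).
Step 3 — Numerator jωL = j·115; denominator R + jωL = 150 + j115.
Step 4 — H = 0.3701 + j0.4828.
Step 5 — Magnitude: |H| = 0.6084 (-4.3 dB); phase: φ = 52.5°.

|H| = 0.6084 (-4.3 dB), φ = 52.5°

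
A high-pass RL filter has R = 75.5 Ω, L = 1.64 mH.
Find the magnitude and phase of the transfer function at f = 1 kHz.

Step 1 — Angular frequency: ω = 2π·1000 = 6283 rad/s.
Step 2 — Transfer function: H(jω) = jωL/(R + jωL).
Step 3 — Numerator jωL = j·10.3; denominator R + jωL = 75.5 + j10.3.
Step 4 — H = 0.01829 + j0.134.
Step 5 — Magnitude: |H| = 0.1352 (-17.4 dB); phase: φ = 82.2°.

|H| = 0.1352 (-17.4 dB), φ = 82.2°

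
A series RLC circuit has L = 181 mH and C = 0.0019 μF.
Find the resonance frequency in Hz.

Step 1 — Resonance condition Im(Z)=0 gives ω₀ = 1/√(LC).
Step 2 — ω₀ = 1/√(0.181·1.9e-09) = 5.392e+04 rad/s.
Step 3 — f₀ = ω₀/(2π) = 8582 Hz.

f₀ = 8582 Hz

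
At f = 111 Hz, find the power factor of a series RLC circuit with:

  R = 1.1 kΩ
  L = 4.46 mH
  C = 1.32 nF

Step 1 — Angular frequency: ω = 2π·f = 2π·111 = 697.4 rad/s.
Step 2 — Component impedances:
  R: Z = R = 1100 Ω
  L: Z = jωL = j·697.4·0.00446 = 0 + j3.111 Ω
  C: Z = 1/(jωC) = -j/(ω·C) = 0 - j1.086e+06 Ω
Step 3 — Series combination: Z_total = R + L + C = 1100 - j1.086e+06 Ω = 1.086e+06∠-89.9° Ω.
Step 4 — Power factor: PF = cos(φ) = Re(Z)/|Z| = 1100/1.086e+06 = 0.001013.
Step 5 — Type: Im(Z) = -1.086e+06 ⇒ leading (phase φ = -89.9°).

PF = 0.001013 (leading, φ = -89.9°)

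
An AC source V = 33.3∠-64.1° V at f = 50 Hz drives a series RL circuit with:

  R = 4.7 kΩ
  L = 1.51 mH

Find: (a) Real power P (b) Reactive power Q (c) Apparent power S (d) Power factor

Step 1 — Angular frequency: ω = 2π·f = 2π·50 = 314.2 rad/s.
Step 2 — Component impedances:
  R: Z = R = 4700 Ω
  L: Z = jωL = j·314.2·0.00151 = 0 + j0.4744 Ω
Step 3 — Series combination: Z_total = R + L = 4700 + j0.4744 Ω = 4700∠0.0° Ω.
Step 4 — Source phasor: V = 33.3∠-64.1° V = 14.55 - j29.96 V.
Step 5 — Current: I = V / Z = 0.003094 - j0.006374 A = 0.007085∠-64.1° A.
Step 6 — Complex power: S = V·I* = 0.2359 + j2.381e-05 VA.
Step 7 — Real power: P = Re(S) = 0.2359 W.
Step 8 — Reactive power: Q = Im(S) = 2.381e-05 VAR.
Step 9 — Apparent power: |S| = 0.2359 VA.
Step 10 — Power factor: PF = P/|S| = 1 (lagging).

(a) P = 0.2359 W  (b) Q = 2.381e-05 VAR  (c) S = 0.2359 VA  (d) PF = 1 (lagging)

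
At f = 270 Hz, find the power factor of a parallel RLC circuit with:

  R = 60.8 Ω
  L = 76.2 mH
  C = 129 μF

Step 1 — Angular frequency: ω = 2π·f = 2π·270 = 1696 rad/s.
Step 2 — Component impedances:
  R: Z = R = 60.8 Ω
  L: Z = jωL = j·1696·0.0762 = 0 + j129.3 Ω
  C: Z = 1/(jωC) = -j/(ω·C) = 0 - j4.569 Ω
Step 3 — Parallel combination: 1/Z_total = 1/R + 1/L + 1/C; Z_total = 0.3668 - j4.708 Ω = 4.723∠-85.5° Ω.
Step 4 — Power factor: PF = cos(φ) = Re(Z)/|Z| = 0.366826/4.72261 = 0.07767.
Step 5 — Type: Im(Z) = -4.708 ⇒ leading (phase φ = -85.5°).

PF = 0.07767 (leading, φ = -85.5°)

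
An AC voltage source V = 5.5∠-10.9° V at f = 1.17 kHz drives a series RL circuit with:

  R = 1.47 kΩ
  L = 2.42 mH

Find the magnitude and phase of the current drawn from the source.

Step 1 — Angular frequency: ω = 2π·f = 2π·1170 = 7351 rad/s.
Step 2 — Component impedances:
  R: Z = R = 1470 Ω
  L: Z = jωL = j·7351·0.00242 = 0 + j17.79 Ω
Step 3 — Series combination: Z_total = R + L = 1470 + j17.79 Ω = 1470∠0.7° Ω.
Step 4 — Source phasor: V = 5.5∠-10.9° V = 5.401 - j1.04 V.
Step 5 — Ohm's law: I = V / Z_total = (5.401 - j1.04) / (1470 + j17.79) = 0.003665 - j0.0007519 A.
Step 6 — Convert to polar: |I| = 0.003741 A, ∠I = -11.6°.

I = 0.003741∠-11.6° A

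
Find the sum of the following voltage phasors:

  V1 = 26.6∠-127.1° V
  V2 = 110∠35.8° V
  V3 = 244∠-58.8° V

Step 1 — Convert each phasor to rectangular form:
  V1 = 26.6·(cos(-127.1°) + j·sin(-127.1°)) = -16.05 - j21.22 V
  V2 = 110·(cos(35.8°) + j·sin(35.8°)) = 89.22 + j64.35 V
  V3 = 244·(cos(-58.8°) + j·sin(-58.8°)) = 126.4 - j208.7 V
Step 2 — Sum components: V_total = 199.6 - j165.6 V.
Step 3 — Convert to polar: |V_total| = 259.3 V, ∠V_total = -39.7°.

V_total = 259.3∠-39.7° V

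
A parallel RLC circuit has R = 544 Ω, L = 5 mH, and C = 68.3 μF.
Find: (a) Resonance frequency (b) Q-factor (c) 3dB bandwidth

Step 1 — Resonance: ω₀ = 1/√(LC) = 1/√(0.005·6.83e-05) = 1711 rad/s.
Step 2 — f₀ = ω₀/(2π) = 272.3 Hz.
Step 3 — Parallel Q: Q = R/(ω₀L) = 544/(1711·0.005) = 63.58.
Step 4 — Bandwidth: Δω = ω₀/Q = 26.91 rad/s; BW = Δω/(2π) = 4.284 Hz.

(a) f₀ = 272.3 Hz  (b) Q = 63.58  (c) BW = 4.284 Hz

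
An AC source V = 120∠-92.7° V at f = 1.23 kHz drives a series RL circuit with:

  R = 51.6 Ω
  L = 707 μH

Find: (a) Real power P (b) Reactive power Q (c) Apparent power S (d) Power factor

Step 1 — Angular frequency: ω = 2π·f = 2π·1230 = 7728 rad/s.
Step 2 — Component impedances:
  R: Z = R = 51.6 Ω
  L: Z = jωL = j·7728·0.000707 = 0 + j5.464 Ω
Step 3 — Series combination: Z_total = R + L = 51.6 + j5.464 Ω = 51.89∠6.0° Ω.
Step 4 — Source phasor: V = 120∠-92.7° V = -5.653 - j119.9 V.
Step 5 — Current: I = V / Z = -0.3516 - j2.286 A = 2.313∠-98.7° A.
Step 6 — Complex power: S = V·I* = 276 + j29.22 VA.
Step 7 — Real power: P = Re(S) = 276 W.
Step 8 — Reactive power: Q = Im(S) = 29.22 VAR.
Step 9 — Apparent power: |S| = 277.5 VA.
Step 10 — Power factor: PF = P/|S| = 0.9944 (lagging).

(a) P = 276 W  (b) Q = 29.22 VAR  (c) S = 277.5 VA  (d) PF = 0.9944 (lagging)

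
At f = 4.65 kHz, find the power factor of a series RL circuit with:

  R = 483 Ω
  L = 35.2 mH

Step 1 — Angular frequency: ω = 2π·f = 2π·4650 = 2.922e+04 rad/s.
Step 2 — Component impedances:
  R: Z = R = 483 Ω
  L: Z = jωL = j·2.922e+04·0.0352 = 0 + j1028 Ω
Step 3 — Series combination: Z_total = R + L = 483 + j1028 Ω = 1136∠64.8° Ω.
Step 4 — Power factor: PF = cos(φ) = Re(Z)/|Z| = 483/1136.2 = 0.4251.
Step 5 — Type: Im(Z) = 1028 ⇒ lagging (phase φ = 64.8°).

PF = 0.4251 (lagging, φ = 64.8°)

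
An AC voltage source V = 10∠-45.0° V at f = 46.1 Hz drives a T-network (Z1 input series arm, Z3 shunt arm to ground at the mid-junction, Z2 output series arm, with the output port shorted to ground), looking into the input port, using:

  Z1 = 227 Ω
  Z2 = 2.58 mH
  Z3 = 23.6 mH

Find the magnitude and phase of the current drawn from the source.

Step 1 — Angular frequency: ω = 2π·f = 2π·46.1 = 289.7 rad/s.
Step 2 — Component impedances:
  Z1: Z = R = 227 Ω
  Z2: Z = jωL = j·289.7·0.00258 = 0 + j0.7473 Ω
  Z3: Z = jωL = j·289.7·0.0236 = 0 + j6.836 Ω
Step 3 — With the output port shorted to ground, the output series arm Z2 runs from the junction to ground; the shunt arm Z3 also runs from the junction to ground. They appear in parallel: Z3 || Z2 = 0 + j0.6737 Ω.
Step 4 — Series with input arm Z1: Z_in = Z1 + (Z3 || Z2) = 227 + j0.6737 Ω = 227∠0.2° Ω.
Step 5 — Source phasor: V = 10∠-45.0° V = 7.071 - j7.071 V.
Step 6 — Ohm's law: I = V / Z_total = (7.071 - j7.071) / (227 + j0.6737) = 0.03106 - j0.03124 A.
Step 7 — Convert to polar: |I| = 0.04405 A, ∠I = -45.2°.

I = 0.04405∠-45.2° A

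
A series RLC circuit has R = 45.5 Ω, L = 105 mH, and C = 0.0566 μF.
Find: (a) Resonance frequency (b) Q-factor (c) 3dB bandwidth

Step 1 — Resonance: ω₀ = 1/√(LC) = 1/√(0.105·5.66e-08) = 1.297e+04 rad/s.
Step 2 — f₀ = ω₀/(2π) = 2065 Hz.
Step 3 — Series Q: Q = ω₀L/R = 1.297e+04·0.105/45.5 = 29.93.
Step 4 — Bandwidth: Δω = ω₀/Q = 433.3 rad/s; BW = Δω/(2π) = 68.97 Hz.

(a) f₀ = 2065 Hz  (b) Q = 29.93  (c) BW = 68.97 Hz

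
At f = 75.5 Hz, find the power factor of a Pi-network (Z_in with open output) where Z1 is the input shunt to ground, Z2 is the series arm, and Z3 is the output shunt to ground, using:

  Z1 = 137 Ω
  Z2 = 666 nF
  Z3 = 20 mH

Step 1 — Angular frequency: ω = 2π·f = 2π·75.5 = 474.4 rad/s.
Step 2 — Component impedances:
  Z1: Z = R = 137 Ω
  Z2: Z = 1/(jωC) = -j/(ω·C) = 0 - j3165 Ω
  Z3: Z = jωL = j·474.4·0.02 = 0 + j9.488 Ω
Step 3 — With open output, the series arm Z2 and the output shunt Z3 appear in series to ground: Z2 + Z3 = 0 - j3156 Ω.
Step 4 — Parallel with input shunt Z1: Z_in = Z1 || (Z2 + Z3) = 136.7 - j5.936 Ω = 136.9∠-2.5° Ω.
Step 5 — Power factor: PF = cos(φ) = Re(Z)/|Z| = 136.74/136.87 = 0.9991.
Step 6 — Type: Im(Z) = -5.936 ⇒ leading (phase φ = -2.5°).

PF = 0.9991 (leading, φ = -2.5°)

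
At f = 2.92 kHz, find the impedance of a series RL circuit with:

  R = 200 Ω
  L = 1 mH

Step 1 — Angular frequency: ω = 2π·f = 2π·2920 = 1.835e+04 rad/s.
Step 2 — Component impedances:
  R: Z = R = 200 Ω
  L: Z = jωL = j·1.835e+04·0.001 = 0 + j18.35 Ω
Step 3 — Series combination: Z_total = R + L = 200 + j18.35 Ω = 200.8∠5.2° Ω.

Z = 200 + j18.35 Ω = 200.8∠5.2° Ω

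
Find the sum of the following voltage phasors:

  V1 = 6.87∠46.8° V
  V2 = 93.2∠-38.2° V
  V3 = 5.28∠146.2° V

Step 1 — Convert each phasor to rectangular form:
  V1 = 6.87·(cos(46.8°) + j·sin(46.8°)) = 4.703 + j5.008 V
  V2 = 93.2·(cos(-38.2°) + j·sin(-38.2°)) = 73.24 - j57.64 V
  V3 = 5.28·(cos(146.2°) + j·sin(146.2°)) = -4.388 + j2.937 V
Step 2 — Sum components: V_total = 73.56 - j49.69 V.
Step 3 — Convert to polar: |V_total| = 88.77 V, ∠V_total = -34.0°.

V_total = 88.77∠-34.0° V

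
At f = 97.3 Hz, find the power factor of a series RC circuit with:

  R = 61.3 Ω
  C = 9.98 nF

Step 1 — Angular frequency: ω = 2π·f = 2π·97.3 = 611.4 rad/s.
Step 2 — Component impedances:
  R: Z = R = 61.3 Ω
  C: Z = 1/(jωC) = -j/(ω·C) = 0 - j1.639e+05 Ω
Step 3 — Series combination: Z_total = R + C = 61.3 - j1.639e+05 Ω = 1.639e+05∠-90.0° Ω.
Step 4 — Power factor: PF = cos(φ) = Re(Z)/|Z| = 61.3/1.639e+05 = 0.000374.
Step 5 — Type: Im(Z) = -1.639e+05 ⇒ leading (phase φ = -90.0°).

PF = 0.000374 (leading, φ = -90.0°)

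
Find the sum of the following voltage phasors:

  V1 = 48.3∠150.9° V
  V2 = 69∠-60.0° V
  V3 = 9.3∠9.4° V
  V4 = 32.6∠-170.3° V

Step 1 — Convert each phasor to rectangular form:
  V1 = 48.3·(cos(150.9°) + j·sin(150.9°)) = -42.2 + j23.49 V
  V2 = 69·(cos(-60.0°) + j·sin(-60.0°)) = 34.5 - j59.76 V
  V3 = 9.3·(cos(9.4°) + j·sin(9.4°)) = 9.175 + j1.519 V
  V4 = 32.6·(cos(-170.3°) + j·sin(-170.3°)) = -32.13 - j5.493 V
Step 2 — Sum components: V_total = -30.66 - j40.24 V.
Step 3 — Convert to polar: |V_total| = 50.59 V, ∠V_total = -127.3°.

V_total = 50.59∠-127.3° V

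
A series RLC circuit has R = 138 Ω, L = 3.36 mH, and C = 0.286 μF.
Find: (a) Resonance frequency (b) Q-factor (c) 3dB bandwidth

Step 1 — Resonance condition Im(Z)=0 gives ω₀ = 1/√(LC).
Step 2 — ω₀ = 1/√(0.00336·2.86e-07) = 3.226e+04 rad/s.
Step 3 — f₀ = ω₀/(2π) = 5134 Hz.
Step 4 — Series Q: Q = ω₀L/R = 3.226e+04·0.00336/138 = 0.7854.
Step 5 — 3dB bandwidth: Δω = ω₀/Q = 4.107e+04 rad/s; BW = Δω/(2π) = 6537 Hz.

(a) f₀ = 5134 Hz  (b) Q = 0.7854  (c) BW = 6537 Hz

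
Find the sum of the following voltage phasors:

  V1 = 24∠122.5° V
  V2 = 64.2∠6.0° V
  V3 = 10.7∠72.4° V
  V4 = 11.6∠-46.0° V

Step 1 — Convert each phasor to rectangular form:
  V1 = 24·(cos(122.5°) + j·sin(122.5°)) = -12.9 + j20.24 V
  V2 = 64.2·(cos(6.0°) + j·sin(6.0°)) = 63.85 + j6.711 V
  V3 = 10.7·(cos(72.4°) + j·sin(72.4°)) = 3.235 + j10.2 V
  V4 = 11.6·(cos(-46.0°) + j·sin(-46.0°)) = 8.058 - j8.344 V
Step 2 — Sum components: V_total = 62.25 + j28.81 V.
Step 3 — Convert to polar: |V_total| = 68.59 V, ∠V_total = 24.8°.

V_total = 68.59∠24.8° V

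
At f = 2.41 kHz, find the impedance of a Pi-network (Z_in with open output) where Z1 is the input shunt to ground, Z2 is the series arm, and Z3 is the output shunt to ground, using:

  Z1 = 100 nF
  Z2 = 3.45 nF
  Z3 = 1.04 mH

Step 1 — Angular frequency: ω = 2π·f = 2π·2410 = 1.514e+04 rad/s.
Step 2 — Component impedances:
  Z1: Z = 1/(jωC) = -j/(ω·C) = 0 - j660.4 Ω
  Z2: Z = 1/(jωC) = -j/(ω·C) = 0 - j1.914e+04 Ω
  Z3: Z = jωL = j·1.514e+04·0.00104 = 0 + j15.75 Ω
Step 3 — With open output, the series arm Z2 and the output shunt Z3 appear in series to ground: Z2 + Z3 = 0 - j1.913e+04 Ω.
Step 4 — Parallel with input shunt Z1: Z_in = Z1 || (Z2 + Z3) = 0 - j638.4 Ω = 638.4∠-90.0° Ω.

Z = 0 - j638.4 Ω = 638.4∠-90.0° Ω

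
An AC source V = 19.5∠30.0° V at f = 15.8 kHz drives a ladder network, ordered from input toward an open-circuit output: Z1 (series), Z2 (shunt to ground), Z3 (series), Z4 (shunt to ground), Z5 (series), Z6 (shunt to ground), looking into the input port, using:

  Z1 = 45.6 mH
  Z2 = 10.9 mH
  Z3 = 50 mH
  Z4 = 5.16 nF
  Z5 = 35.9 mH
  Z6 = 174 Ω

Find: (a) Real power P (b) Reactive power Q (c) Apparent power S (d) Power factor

Step 1 — Angular frequency: ω = 2π·f = 2π·1.58e+04 = 9.927e+04 rad/s.
Step 2 — Component impedances:
  Z1: Z = jωL = j·9.927e+04·0.0456 = 0 + j4527 Ω
  Z2: Z = jωL = j·9.927e+04·0.0109 = 0 + j1082 Ω
  Z3: Z = jωL = j·9.927e+04·0.05 = 0 + j4964 Ω
  Z4: Z = 1/(jωC) = -j/(ω·C) = 0 - j1952 Ω
  Z5: Z = jωL = j·9.927e+04·0.0359 = 0 + j3564 Ω
  Z6: Z = R = 174 Ω
Step 3 — Ladder network (open output): work backward from the far end, alternating series and parallel combinations. Z_in = 93.82 + j4956 Ω = 4957∠88.9° Ω.
Step 4 — Source phasor: V = 19.5∠30.0° V = 16.89 + j9.75 V.
Step 5 — Current: I = V / Z = 0.002031 - j0.003369 A = 0.003934∠-58.9° A.
Step 6 — Complex power: S = V·I* = 0.001452 + j0.0767 VA.
Step 7 — Real power: P = Re(S) = 0.001452 W.
Step 8 — Reactive power: Q = Im(S) = 0.0767 VAR.
Step 9 — Apparent power: |S| = 0.07671 VA.
Step 10 — Power factor: PF = P/|S| = 0.01893 (lagging).

(a) P = 0.001452 W  (b) Q = 0.0767 VAR  (c) S = 0.07671 VA  (d) PF = 0.01893 (lagging)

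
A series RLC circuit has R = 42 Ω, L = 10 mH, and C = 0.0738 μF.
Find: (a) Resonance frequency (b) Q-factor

Step 1 — Resonance condition Im(Z)=0 gives ω₀ = 1/√(LC).
Step 2 — ω₀ = 1/√(0.01·7.38e-08) = 3.681e+04 rad/s.
Step 3 — f₀ = ω₀/(2π) = 5859 Hz.
Step 4 — Series Q: Q = ω₀L/R = 3.681e+04·0.01/42 = 8.764.

(a) f₀ = 5859 Hz  (b) Q = 8.764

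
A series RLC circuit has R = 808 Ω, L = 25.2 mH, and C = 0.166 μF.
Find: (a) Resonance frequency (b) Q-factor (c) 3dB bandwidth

Step 1 — Resonance: ω₀ = 1/√(LC) = 1/√(0.0252·1.66e-07) = 1.546e+04 rad/s.
Step 2 — f₀ = ω₀/(2π) = 2461 Hz.
Step 3 — Series Q: Q = ω₀L/R = 1.546e+04·0.0252/808 = 0.4822.
Step 4 — Bandwidth: Δω = ω₀/Q = 3.206e+04 rad/s; BW = Δω/(2π) = 5103 Hz.

(a) f₀ = 2461 Hz  (b) Q = 0.4822  (c) BW = 5103 Hz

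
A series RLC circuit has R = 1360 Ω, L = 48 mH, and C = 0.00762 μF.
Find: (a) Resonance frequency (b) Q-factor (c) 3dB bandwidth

Step 1 — Resonance: ω₀ = 1/√(LC) = 1/√(0.048·7.62e-09) = 5.229e+04 rad/s.
Step 2 — f₀ = ω₀/(2π) = 8322 Hz.
Step 3 — Series Q: Q = ω₀L/R = 5.229e+04·0.048/1360 = 1.845.
Step 4 — Bandwidth: Δω = ω₀/Q = 2.833e+04 rad/s; BW = Δω/(2π) = 4509 Hz.

(a) f₀ = 8322 Hz  (b) Q = 1.845  (c) BW = 4509 Hz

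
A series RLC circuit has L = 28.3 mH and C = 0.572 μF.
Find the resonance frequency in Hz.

Step 1 — Resonance condition Im(Z)=0 gives ω₀ = 1/√(LC).
Step 2 — ω₀ = 1/√(0.0283·5.72e-07) = 7860 rad/s.
Step 3 — f₀ = ω₀/(2π) = 1251 Hz.

f₀ = 1251 Hz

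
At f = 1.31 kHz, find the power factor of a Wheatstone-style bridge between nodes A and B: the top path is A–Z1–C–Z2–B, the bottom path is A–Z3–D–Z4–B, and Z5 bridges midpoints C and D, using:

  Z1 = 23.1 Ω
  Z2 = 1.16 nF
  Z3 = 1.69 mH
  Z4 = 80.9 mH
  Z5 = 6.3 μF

Step 1 — Angular frequency: ω = 2π·f = 2π·1310 = 8231 rad/s.
Step 2 — Component impedances:
  Z1: Z = R = 23.1 Ω
  Z2: Z = 1/(jωC) = -j/(ω·C) = 0 - j1.047e+05 Ω
  Z3: Z = jωL = j·8231·0.00169 = 0 + j13.91 Ω
  Z4: Z = jωL = j·8231·0.0809 = 0 + j665.9 Ω
  Z5: Z = 1/(jωC) = -j/(ω·C) = 0 - j19.28 Ω
Step 3 — Bridge requires nodal analysis (the Z5 bridge couples midpoints C and D, so the two paths cannot be reduced to a simple series/parallel combination). Setting node B to ground and injecting 1 A at node A, the 3-node admittance system at A, C, D solves to V_A = Z_AB = 8.089 + j685.9 Ω = 686∠89.3° Ω.
Step 4 — Power factor: PF = cos(φ) = Re(Z)/|Z| = 8.089/686 = 0.01179.
Step 5 — Type: Im(Z) = 685.9 ⇒ lagging (phase φ = 89.3°).

PF = 0.01179 (lagging, φ = 89.3°)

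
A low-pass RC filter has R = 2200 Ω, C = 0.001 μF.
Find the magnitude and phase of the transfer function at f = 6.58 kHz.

Step 1 — Angular frequency: ω = 2π·6580 = 4.134e+04 rad/s.
Step 2 — Transfer function: H(jω) = 1/(1 + jωRC).
Step 3 — Denominator: 1 + jωRC = 1 + j·4.134e+04·2200·1e-09 = 1 + j0.09096.
Step 4 — H = 0.9918 - j0.09021.
Step 5 — Magnitude: |H| = 0.9959 (-0.0 dB); phase: φ = -5.2°.

|H| = 0.9959 (-0.0 dB), φ = -5.2°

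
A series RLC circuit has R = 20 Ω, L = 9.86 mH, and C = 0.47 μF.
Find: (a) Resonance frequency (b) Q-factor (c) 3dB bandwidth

Step 1 — Resonance: ω₀ = 1/√(LC) = 1/√(0.00986·4.7e-07) = 1.469e+04 rad/s.
Step 2 — f₀ = ω₀/(2π) = 2338 Hz.
Step 3 — Series Q: Q = ω₀L/R = 1.469e+04·0.00986/20 = 7.242.
Step 4 — Bandwidth: Δω = ω₀/Q = 2028 rad/s; BW = Δω/(2π) = 322.8 Hz.

(a) f₀ = 2338 Hz  (b) Q = 7.242  (c) BW = 322.8 Hz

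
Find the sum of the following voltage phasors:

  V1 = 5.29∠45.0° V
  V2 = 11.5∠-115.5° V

Step 1 — Convert each phasor to rectangular form:
  V1 = 5.29·(cos(45.0°) + j·sin(45.0°)) = 3.741 + j3.741 V
  V2 = 11.5·(cos(-115.5°) + j·sin(-115.5°)) = -4.951 - j10.38 V
Step 2 — Sum components: V_total = -1.21 - j6.639 V.
Step 3 — Convert to polar: |V_total| = 6.749 V, ∠V_total = -100.3°.

V_total = 6.749∠-100.3° V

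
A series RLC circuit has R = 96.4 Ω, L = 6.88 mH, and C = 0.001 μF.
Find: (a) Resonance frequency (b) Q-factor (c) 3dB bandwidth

Step 1 — Resonance condition Im(Z)=0 gives ω₀ = 1/√(LC).
Step 2 — ω₀ = 1/√(0.00688·1e-09) = 3.812e+05 rad/s.
Step 3 — f₀ = ω₀/(2π) = 6.068e+04 Hz.
Step 4 — Series Q: Q = ω₀L/R = 3.812e+05·0.00688/96.4 = 27.21.
Step 5 — 3dB bandwidth: Δω = ω₀/Q = 1.401e+04 rad/s; BW = Δω/(2π) = 2230 Hz.

(a) f₀ = 6.068e+04 Hz  (b) Q = 27.21  (c) BW = 2230 Hz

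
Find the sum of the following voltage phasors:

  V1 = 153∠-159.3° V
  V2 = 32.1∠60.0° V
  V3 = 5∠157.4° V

Step 1 — Convert each phasor to rectangular form:
  V1 = 153·(cos(-159.3°) + j·sin(-159.3°)) = -143.1 - j54.08 V
  V2 = 32.1·(cos(60.0°) + j·sin(60.0°)) = 16.05 + j27.8 V
  V3 = 5·(cos(157.4°) + j·sin(157.4°)) = -4.616 + j1.921 V
Step 2 — Sum components: V_total = -131.7 - j24.36 V.
Step 3 — Convert to polar: |V_total| = 133.9 V, ∠V_total = -169.5°.

V_total = 133.9∠-169.5° V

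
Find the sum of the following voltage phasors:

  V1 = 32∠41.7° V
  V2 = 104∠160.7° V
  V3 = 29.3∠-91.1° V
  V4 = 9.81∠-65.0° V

Step 1 — Convert each phasor to rectangular form:
  V1 = 32·(cos(41.7°) + j·sin(41.7°)) = 23.89 + j21.29 V
  V2 = 104·(cos(160.7°) + j·sin(160.7°)) = -98.16 + j34.37 V
  V3 = 29.3·(cos(-91.1°) + j·sin(-91.1°)) = -0.5625 - j29.29 V
  V4 = 9.81·(cos(-65.0°) + j·sin(-65.0°)) = 4.146 - j8.891 V
Step 2 — Sum components: V_total = -70.68 + j17.48 V.
Step 3 — Convert to polar: |V_total| = 72.81 V, ∠V_total = 166.1°.

V_total = 72.81∠166.1° V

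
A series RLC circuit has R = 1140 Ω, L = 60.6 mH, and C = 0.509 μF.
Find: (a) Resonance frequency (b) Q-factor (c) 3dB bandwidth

Step 1 — Resonance condition Im(Z)=0 gives ω₀ = 1/√(LC).
Step 2 — ω₀ = 1/√(0.0606·5.09e-07) = 5694 rad/s.
Step 3 — f₀ = ω₀/(2π) = 906.2 Hz.
Step 4 — Series Q: Q = ω₀L/R = 5694·0.0606/1140 = 0.3027.
Step 5 — 3dB bandwidth: Δω = ω₀/Q = 1.881e+04 rad/s; BW = Δω/(2π) = 2994 Hz.

(a) f₀ = 906.2 Hz  (b) Q = 0.3027  (c) BW = 2994 Hz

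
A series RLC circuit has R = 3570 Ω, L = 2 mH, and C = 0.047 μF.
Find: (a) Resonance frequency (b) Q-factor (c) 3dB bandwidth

Step 1 — Resonance: ω₀ = 1/√(LC) = 1/√(0.002·4.7e-08) = 1.031e+05 rad/s.
Step 2 — f₀ = ω₀/(2π) = 1.642e+04 Hz.
Step 3 — Series Q: Q = ω₀L/R = 1.031e+05·0.002/3570 = 0.05778.
Step 4 — Bandwidth: Δω = ω₀/Q = 1.785e+06 rad/s; BW = Δω/(2π) = 2.841e+05 Hz.

(a) f₀ = 1.642e+04 Hz  (b) Q = 0.05778  (c) BW = 2.841e+05 Hz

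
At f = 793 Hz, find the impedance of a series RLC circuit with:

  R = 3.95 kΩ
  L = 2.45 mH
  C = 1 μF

Step 1 — Angular frequency: ω = 2π·f = 2π·793 = 4983 rad/s.
Step 2 — Component impedances:
  R: Z = R = 3950 Ω
  L: Z = jωL = j·4983·0.00245 = 0 + j12.21 Ω
  C: Z = 1/(jωC) = -j/(ω·C) = 0 - j200.7 Ω
Step 3 — Series combination: Z_total = R + L + C = 3950 - j188.5 Ω = 3954∠-2.7° Ω.

Z = 3950 - j188.5 Ω = 3954∠-2.7° Ω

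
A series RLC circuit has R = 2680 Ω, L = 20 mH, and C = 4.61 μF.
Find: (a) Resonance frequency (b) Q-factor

Step 1 — Resonance condition Im(Z)=0 gives ω₀ = 1/√(LC).
Step 2 — ω₀ = 1/√(0.02·4.61e-06) = 3293 rad/s.
Step 3 — f₀ = ω₀/(2π) = 524.1 Hz.
Step 4 — Series Q: Q = ω₀L/R = 3293·0.02/2680 = 0.02458.

(a) f₀ = 524.1 Hz  (b) Q = 0.02458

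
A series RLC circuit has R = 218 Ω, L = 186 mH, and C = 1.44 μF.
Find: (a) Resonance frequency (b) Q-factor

Step 1 — Resonance condition Im(Z)=0 gives ω₀ = 1/√(LC).
Step 2 — ω₀ = 1/√(0.186·1.44e-06) = 1932 rad/s.
Step 3 — f₀ = ω₀/(2π) = 307.5 Hz.
Step 4 — Series Q: Q = ω₀L/R = 1932·0.186/218 = 1.649.

(a) f₀ = 307.5 Hz  (b) Q = 1.649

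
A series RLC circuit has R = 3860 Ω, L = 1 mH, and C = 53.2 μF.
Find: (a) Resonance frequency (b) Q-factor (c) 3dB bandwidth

Step 1 — Resonance condition Im(Z)=0 gives ω₀ = 1/√(LC).
Step 2 — ω₀ = 1/√(0.001·5.32e-05) = 4336 rad/s.
Step 3 — f₀ = ω₀/(2π) = 690 Hz.
Step 4 — Series Q: Q = ω₀L/R = 4336·0.001/3860 = 0.001123.
Step 5 — 3dB bandwidth: Δω = ω₀/Q = 3.86e+06 rad/s; BW = Δω/(2π) = 6.143e+05 Hz.

(a) f₀ = 690 Hz  (b) Q = 0.001123  (c) BW = 6.143e+05 Hz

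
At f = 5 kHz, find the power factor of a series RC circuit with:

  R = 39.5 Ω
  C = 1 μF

Step 1 — Angular frequency: ω = 2π·f = 2π·5000 = 3.142e+04 rad/s.
Step 2 — Component impedances:
  R: Z = R = 39.5 Ω
  C: Z = 1/(jωC) = -j/(ω·C) = 0 - j31.83 Ω
Step 3 — Series combination: Z_total = R + C = 39.5 - j31.83 Ω = 50.73∠-38.9° Ω.
Step 4 — Power factor: PF = cos(φ) = Re(Z)/|Z| = 39.5/50.73 = 0.7786.
Step 5 — Type: Im(Z) = -31.83 ⇒ leading (phase φ = -38.9°).

PF = 0.7786 (leading, φ = -38.9°)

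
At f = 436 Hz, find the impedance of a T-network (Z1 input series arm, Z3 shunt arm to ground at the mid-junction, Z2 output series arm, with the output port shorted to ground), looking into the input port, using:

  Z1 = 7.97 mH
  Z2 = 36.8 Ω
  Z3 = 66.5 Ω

Step 1 — Angular frequency: ω = 2π·f = 2π·436 = 2739 rad/s.
Step 2 — Component impedances:
  Z1: Z = jωL = j·2739·0.00797 = 0 + j21.83 Ω
  Z2: Z = R = 36.8 Ω
  Z3: Z = R = 66.5 Ω
Step 3 — With the output port shorted to ground, the output series arm Z2 runs from the junction to ground; the shunt arm Z3 also runs from the junction to ground. They appear in parallel: Z3 || Z2 = 23.69 Ω.
Step 4 — Series with input arm Z1: Z_in = Z1 + (Z3 || Z2) = 23.69 + j21.83 Ω = 32.22∠42.7° Ω.

Z = 23.69 + j21.83 Ω = 32.22∠42.7° Ω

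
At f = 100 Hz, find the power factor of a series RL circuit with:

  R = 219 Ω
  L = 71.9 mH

Step 1 — Angular frequency: ω = 2π·f = 2π·100 = 628.3 rad/s.
Step 2 — Component impedances:
  R: Z = R = 219 Ω
  L: Z = jωL = j·628.3·0.0719 = 0 + j45.18 Ω
Step 3 — Series combination: Z_total = R + L = 219 + j45.18 Ω = 223.6∠11.7° Ω.
Step 4 — Power factor: PF = cos(φ) = Re(Z)/|Z| = 219/223.6 = 0.9794.
Step 5 — Type: Im(Z) = 45.18 ⇒ lagging (phase φ = 11.7°).

PF = 0.9794 (lagging, φ = 11.7°)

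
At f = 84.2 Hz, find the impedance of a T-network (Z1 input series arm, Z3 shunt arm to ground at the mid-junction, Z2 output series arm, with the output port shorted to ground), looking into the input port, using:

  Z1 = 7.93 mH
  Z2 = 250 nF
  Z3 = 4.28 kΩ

Step 1 — Angular frequency: ω = 2π·f = 2π·84.2 = 529 rad/s.
Step 2 — Component impedances:
  Z1: Z = jωL = j·529·0.00793 = 0 + j4.195 Ω
  Z2: Z = 1/(jωC) = -j/(ω·C) = 0 - j7561 Ω
  Z3: Z = R = 4280 Ω
Step 3 — With the output port shorted to ground, the output series arm Z2 runs from the junction to ground; the shunt arm Z3 also runs from the junction to ground. They appear in parallel: Z3 || Z2 = 3241 - j1835 Ω.
Step 4 — Series with input arm Z1: Z_in = Z1 + (Z3 || Z2) = 3241 - j1831 Ω = 3723∠-29.5° Ω.

Z = 3241 - j1831 Ω = 3723∠-29.5° Ω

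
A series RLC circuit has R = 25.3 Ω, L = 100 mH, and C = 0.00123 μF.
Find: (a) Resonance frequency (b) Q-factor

Step 1 — Resonance condition Im(Z)=0 gives ω₀ = 1/√(LC).
Step 2 — ω₀ = 1/√(0.1·1.23e-09) = 9.017e+04 rad/s.
Step 3 — f₀ = ω₀/(2π) = 1.435e+04 Hz.
Step 4 — Series Q: Q = ω₀L/R = 9.017e+04·0.1/25.3 = 356.4.

(a) f₀ = 1.435e+04 Hz  (b) Q = 356.4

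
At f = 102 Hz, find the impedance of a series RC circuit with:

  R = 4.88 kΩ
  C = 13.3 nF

Step 1 — Angular frequency: ω = 2π·f = 2π·102 = 640.9 rad/s.
Step 2 — Component impedances:
  R: Z = R = 4880 Ω
  C: Z = 1/(jωC) = -j/(ω·C) = 0 - j1.173e+05 Ω
Step 3 — Series combination: Z_total = R + C = 4880 - j1.173e+05 Ω = 1.174e+05∠-87.6° Ω.

Z = 4880 - j1.173e+05 Ω = 1.174e+05∠-87.6° Ω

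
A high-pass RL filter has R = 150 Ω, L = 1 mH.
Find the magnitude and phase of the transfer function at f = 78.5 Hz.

Step 1 — Angular frequency: ω = 2π·78.5 = 493.2 rad/s.
Step 2 — Transfer function: H(jω) = jωL/(R + jωL).
Step 3 — Numerator jωL = j·0.4932; denominator R + jωL = 150 + j0.4932.
Step 4 — H = 1.081e-05 + j0.003288.
Step 5 — Magnitude: |H| = 0.003288 (-49.7 dB); phase: φ = 89.8°.

|H| = 0.003288 (-49.7 dB), φ = 89.8°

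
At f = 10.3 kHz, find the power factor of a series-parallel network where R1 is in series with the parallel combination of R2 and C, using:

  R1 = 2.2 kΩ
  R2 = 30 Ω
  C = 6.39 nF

Step 1 — Angular frequency: ω = 2π·f = 2π·1.03e+04 = 6.472e+04 rad/s.
Step 2 — Component impedances:
  R1: Z = R = 2200 Ω
  R2: Z = R = 30 Ω
  C: Z = 1/(jωC) = -j/(ω·C) = 0 - j2418 Ω
Step 3 — Parallel branch: R2 || C = 1/(1/R2 + 1/C) = 30 - j0.3721 Ω.
Step 4 — Series with R1: Z_total = R1 + (R2 || C) = 2230 - j0.3721 Ω = 2230∠-0.0° Ω.
Step 5 — Power factor: PF = cos(φ) = Re(Z)/|Z| = 2230/2230 = 1.
Step 6 — Type: Im(Z) = -0.3721 ⇒ leading (phase φ = -0.0°).

PF = 1 (leading, φ = -0.0°)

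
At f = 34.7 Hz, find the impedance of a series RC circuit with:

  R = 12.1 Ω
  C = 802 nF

Step 1 — Angular frequency: ω = 2π·f = 2π·34.7 = 218 rad/s.
Step 2 — Component impedances:
  R: Z = R = 12.1 Ω
  C: Z = 1/(jωC) = -j/(ω·C) = 0 - j5719 Ω
Step 3 — Series combination: Z_total = R + C = 12.1 - j5719 Ω = 5719∠-89.9° Ω.

Z = 12.1 - j5719 Ω = 5719∠-89.9° Ω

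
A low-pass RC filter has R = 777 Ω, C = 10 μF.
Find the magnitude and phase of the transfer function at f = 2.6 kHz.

Step 1 — Angular frequency: ω = 2π·2600 = 1.634e+04 rad/s.
Step 2 — Transfer function: H(jω) = 1/(1 + jωRC).
Step 3 — Denominator: 1 + jωRC = 1 + j·1.634e+04·777·1e-05 = 1 + j126.9.
Step 4 — H = 6.206e-05 - j0.007878.
Step 5 — Magnitude: |H| = 0.007878 (-42.1 dB); phase: φ = -89.5°.

|H| = 0.007878 (-42.1 dB), φ = -89.5°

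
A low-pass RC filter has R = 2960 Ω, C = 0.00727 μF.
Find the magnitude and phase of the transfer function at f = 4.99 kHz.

Step 1 — Angular frequency: ω = 2π·4990 = 3.135e+04 rad/s.
Step 2 — Transfer function: H(jω) = 1/(1 + jωRC).
Step 3 — Denominator: 1 + jωRC = 1 + j·3.135e+04·2960·7.27e-09 = 1 + j0.6747.
Step 4 — H = 0.6872 - j0.4636.
Step 5 — Magnitude: |H| = 0.829 (-1.6 dB); phase: φ = -34.0°.

|H| = 0.829 (-1.6 dB), φ = -34.0°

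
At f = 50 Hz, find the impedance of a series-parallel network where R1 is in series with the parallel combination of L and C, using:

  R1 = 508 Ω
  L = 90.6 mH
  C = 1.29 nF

Step 1 — Angular frequency: ω = 2π·f = 2π·50 = 314.2 rad/s.
Step 2 — Component impedances:
  R1: Z = R = 508 Ω
  L: Z = jωL = j·314.2·0.0906 = 0 + j28.46 Ω
  C: Z = 1/(jωC) = -j/(ω·C) = 0 - j2.468e+06 Ω
Step 3 — Parallel branch: L || C = 1/(1/L + 1/C) = 0 + j28.46 Ω.
Step 4 — Series with R1: Z_total = R1 + (L || C) = 508 + j28.46 Ω = 508.8∠3.2° Ω.

Z = 508 + j28.46 Ω = 508.8∠3.2° Ω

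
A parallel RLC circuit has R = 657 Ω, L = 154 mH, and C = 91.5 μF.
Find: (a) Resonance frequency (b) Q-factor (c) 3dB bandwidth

Step 1 — Resonance: ω₀ = 1/√(LC) = 1/√(0.154·9.15e-05) = 266.4 rad/s.
Step 2 — f₀ = ω₀/(2π) = 42.4 Hz.
Step 3 — Parallel Q: Q = R/(ω₀L) = 657/(266.4·0.154) = 16.01.
Step 4 — Bandwidth: Δω = ω₀/Q = 16.63 rad/s; BW = Δω/(2π) = 2.647 Hz.

(a) f₀ = 42.4 Hz  (b) Q = 16.01  (c) BW = 2.647 Hz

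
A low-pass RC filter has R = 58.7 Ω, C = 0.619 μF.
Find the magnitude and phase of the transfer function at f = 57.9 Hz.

Step 1 — Angular frequency: ω = 2π·57.9 = 363.8 rad/s.
Step 2 — Transfer function: H(jω) = 1/(1 + jωRC).
Step 3 — Denominator: 1 + jωRC = 1 + j·363.8·58.7·6.19e-07 = 1 + j0.01322.
Step 4 — H = 0.9998 - j0.01322.
Step 5 — Magnitude: |H| = 0.9999 (-0.0 dB); phase: φ = -0.8°.

|H| = 0.9999 (-0.0 dB), φ = -0.8°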